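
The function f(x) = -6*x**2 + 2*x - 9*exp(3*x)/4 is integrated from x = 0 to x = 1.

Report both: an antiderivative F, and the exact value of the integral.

Antiderivative: F(x) = -2*x**3 + x**2 - 3*exp(3*x)/4; value = -3*exp(3)/4 - 1/4

Integrate term by term and add the pieces.
F(x) = -2*x**3 + x**2 - 3*exp(3*x)/4 is an antiderivative of f.
Check: d/dx[-2*x**3 + x**2 - 3*exp(3*x)/4] = -6*x**2 + 2*x - 9*exp(3*x)/4 = f(x).
F(1) = -3*exp(3)/4 - 1; F(0) = -3/4.
Integral = F(1) - F(0) = -3*exp(3)/4 - 1/4.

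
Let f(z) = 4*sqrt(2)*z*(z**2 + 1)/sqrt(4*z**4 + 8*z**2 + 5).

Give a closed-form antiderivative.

An antiderivative is F(z) = sqrt(2*z**4 + 4*z**2 + 5/2).

f matches the chain-rule pattern g'(h)*h' with inner function h(z) = 2*z**4 + 4*z**2 + 5/2; substituting u = h(z) collapses the integral.
Check: d/dz[sqrt(2*z**4 + 4*z**2 + 5/2)] = (4*sqrt(2)*z**3 + 4*sqrt(2)*z)/sqrt(4*z**4 + 8*z**2 + 5), which equals f(z).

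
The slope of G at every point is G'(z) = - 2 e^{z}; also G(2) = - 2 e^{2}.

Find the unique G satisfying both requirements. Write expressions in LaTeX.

Since d/dz undoes antidifferentiation here, G(z) must give back the stated G'(z).
A general antiderivative is - 2 e^{z} + C.
The condition gives C = - 2 e^{2} - (- 2 e^{2}) = 0.
So G(z) = - 2 e^{z}.
Check: d/dz[- 2 e^{z}] = - 2 e^{z} = G'(z).

G(z) = - 2 e^{z}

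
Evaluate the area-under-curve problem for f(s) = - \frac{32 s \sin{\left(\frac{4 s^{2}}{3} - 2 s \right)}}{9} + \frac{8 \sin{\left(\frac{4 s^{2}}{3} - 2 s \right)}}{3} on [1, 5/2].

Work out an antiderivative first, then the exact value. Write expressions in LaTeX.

Antiderivative: F(s) = \frac{4 \cos{\left(\frac{4 s^{2}}{3} - 2 s \right)}}{3}; value = \frac{4 \cos{\left(\frac{10}{3} \right)}}{3} - \frac{4 \cos{\left(\frac{2}{3} \right)}}{3}

f matches the chain-rule pattern g'(h)*h' with inner function h(s) = \frac{4 s^{2}}{3} - 2 s; substituting u = h(s) collapses the integral.
F(s) = \frac{4 \cos{\left(\frac{4 s^{2}}{3} - 2 s \right)}}{3} is an antiderivative of f.
Check: d/ds[\frac{4 \cos{\left(\frac{4 s^{2}}{3} - 2 s \right)}}{3}] = - \frac{32 s \sin{\left(\frac{4 s^{2}}{3} - 2 s \right)}}{9} + \frac{8 \sin{\left(\frac{4 s^{2}}{3} - 2 s \right)}}{3} = f(s).
F(5/2) = \frac{4 \cos{\left(\frac{10}{3} \right)}}{3}; F(1) = \frac{4 \cos{\left(\frac{2}{3} \right)}}{3}.
Integral = F(5/2) - F(1) = \frac{4 \cos{\left(\frac{10}{3} \right)}}{3} - \frac{4 \cos{\left(\frac{2}{3} \right)}}{3}.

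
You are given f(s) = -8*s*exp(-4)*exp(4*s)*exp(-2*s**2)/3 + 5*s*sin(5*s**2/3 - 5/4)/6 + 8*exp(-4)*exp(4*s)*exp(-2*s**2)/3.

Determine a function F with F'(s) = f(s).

An antiderivative is F(s) = 2*exp(-4)*exp(4*s)*exp(-2*s**2)/3 - cos(5*s**2/3 - 5/4)/4.

Integrate term by term and add the pieces.
Check: d/ds[2*exp(-4)*exp(4*s)*exp(-2*s**2)/3 - cos(5*s**2/3 - 5/4)/4] = (-16*s*exp(4*s) + 5*s*exp(4)*exp(2*s**2)*sin(5*s**2/3 - 5/4) + 16*exp(4*s))*exp(-4)*exp(-2*s**2)/6, which equals f(s).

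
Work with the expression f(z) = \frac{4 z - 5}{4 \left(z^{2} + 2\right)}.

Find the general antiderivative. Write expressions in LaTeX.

F(z) = - \frac{- 4 \log{\left(z^{2} + 2 \right)} + 5 \sqrt{2} \operatorname{atan}{\left(\frac{\sqrt{2} z}{2} \right)}}{8} + C

Any candidate F(z) must reproduce f(z) exactly when differentiated.
Check: d/dz[- \frac{- 4 \log{\left(z^{2} + 2 \right)} + 5 \sqrt{2} \operatorname{atan}{\left(\frac{\sqrt{2} z}{2} \right)}}{8}] = \frac{4 z - 5}{4 z^{2} + 8}, which equals f(z).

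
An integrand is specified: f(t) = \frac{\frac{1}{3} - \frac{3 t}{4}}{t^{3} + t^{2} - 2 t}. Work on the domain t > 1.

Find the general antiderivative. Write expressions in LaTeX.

F(t) = - \frac{\log{\left(t \right)}}{6} - \frac{5 \log{\left(t - 1 \right)}}{36} + \frac{11 \log{\left(t + 2 \right)}}{36} + C

The denominator factors as 12 t \left(t - 1\right) \left(t + 2\right); partial fractions split f into directly integrable pieces: \frac{11}{36 \left(t + 2\right)} - \frac{5}{36 \left(t - 1\right)} - \frac{1}{6 t}.
Check: d/dt[- \frac{\log{\left(t \right)}}{6} - \frac{5 \log{\left(t - 1 \right)}}{36} + \frac{11 \log{\left(t + 2 \right)}}{36}] = \frac{4 - 9 t}{12 t^{3} + 12 t^{2} - 24 t}, which equals f(t).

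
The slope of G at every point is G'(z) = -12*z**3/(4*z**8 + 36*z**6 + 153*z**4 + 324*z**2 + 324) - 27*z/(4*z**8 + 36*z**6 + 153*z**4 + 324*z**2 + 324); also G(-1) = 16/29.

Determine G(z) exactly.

G'(z) matches the chain-rule pattern g'(h)*h' with inner function h(z) = 2*z**4/3 + 3*z**2 + 6; substituting u = h(z) collapses the integral.
A general antiderivative is 1/(2*(2*z**4/3 + 3*z**2 + 6)) + C.
The condition gives C = 16/29 - (3/58) = 1/2.
So G(z) = 1/2 + 1/(2*(2*z**4/3 + 3*z**2 + 6)).
Check: d/dz[1/2 + 1/(2*(2*z**4/3 + 3*z**2 + 6))] = (-12*z**3 - 27*z)/(4*z**8 + 36*z**6 + 153*z**4 + 324*z**2 + 324), which equals G'(z).

G(z) = 1/2 + 1/(2*(2*z**4/3 + 3*z**2 + 6))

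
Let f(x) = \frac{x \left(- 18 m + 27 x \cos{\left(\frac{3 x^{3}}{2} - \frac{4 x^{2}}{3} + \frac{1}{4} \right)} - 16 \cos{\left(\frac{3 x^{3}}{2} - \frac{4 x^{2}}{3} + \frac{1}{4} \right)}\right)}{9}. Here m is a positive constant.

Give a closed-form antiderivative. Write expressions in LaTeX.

Check any antiderivative F(x) by computing F'(x) and comparing it with f(x).
Check: d/dx[\frac{- 3 m x^{2} + 2 \sin{\left(\frac{3 x^{3}}{2} - \frac{4 x^{2}}{3} + \frac{1}{4} \right)}}{3}] = - 2 m x + 3 x^{2} \cos{\left(\frac{3 x^{3}}{2} - \frac{4 x^{2}}{3} + \frac{1}{4} \right)} - \frac{16 x \cos{\left(\frac{3 x^{3}}{2} - \frac{4 x^{2}}{3} + \frac{1}{4} \right)}}{9}, which equals f(x).

An antiderivative is F(x) = \frac{- 3 m x^{2} + 2 \sin{\left(\frac{3 x^{3}}{2} - \frac{4 x^{2}}{3} + \frac{1}{4} \right)}}{3}.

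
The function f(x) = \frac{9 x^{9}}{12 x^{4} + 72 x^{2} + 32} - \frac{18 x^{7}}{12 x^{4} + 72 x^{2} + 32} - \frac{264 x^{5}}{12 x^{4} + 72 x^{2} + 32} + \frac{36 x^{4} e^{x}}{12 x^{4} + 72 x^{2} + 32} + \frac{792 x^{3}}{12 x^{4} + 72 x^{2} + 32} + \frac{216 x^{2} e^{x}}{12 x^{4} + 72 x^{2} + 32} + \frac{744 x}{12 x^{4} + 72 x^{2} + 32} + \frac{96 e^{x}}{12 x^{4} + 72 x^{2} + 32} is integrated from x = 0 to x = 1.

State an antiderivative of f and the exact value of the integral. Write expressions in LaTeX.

The integrand splits into summands that can be handled one at a time.
F(x) = \frac{x^{6} - 12 x^{4} + 48 x^{2} + 24 e^{x} + 20 \log{\left(\frac{x^{4}}{2} + 3 x^{2} + \frac{4}{3} \right)} - 64}{8} is an antiderivative of f.
Check: d/dx[\frac{x^{6} - 12 x^{4} + 48 x^{2} + 24 e^{x} + 20 \log{\left(\frac{x^{4}}{2} + 3 x^{2} + \frac{4}{3} \right)} - 64}{8}] = \frac{9 x^{9} - 18 x^{7} - 264 x^{5} + 36 x^{4} e^{x} + 792 x^{3} + 216 x^{2} e^{x} + 744 x + 96 e^{x}}{12 x^{4} + 72 x^{2} + 32}, which equals f(x).
F(1) = - \frac{27}{8} + \frac{5 \log{\left(\frac{29}{6} \right)}}{2} + 3 e; F(0) = -5 + \frac{5 \log{\left(\frac{4}{3} \right)}}{2}.
Integral = F(1) - F(0) = - \frac{5 \log{\left(\frac{4}{3} \right)}}{2} + \frac{13}{8} + \frac{5 \log{\left(\frac{29}{6} \right)}}{2} + 3 e.

Antiderivative: F(x) = \frac{x^{6} - 12 x^{4} + 48 x^{2} + 24 e^{x} + 20 \log{\left(\frac{x^{4}}{2} + 3 x^{2} + \frac{4}{3} \right)} - 64}{8}; value = - \frac{5 \log{\left(\frac{4}{3} \right)}}{2} + \frac{13}{8} + \frac{5 \log{\left(\frac{29}{6} \right)}}{2} + 3 e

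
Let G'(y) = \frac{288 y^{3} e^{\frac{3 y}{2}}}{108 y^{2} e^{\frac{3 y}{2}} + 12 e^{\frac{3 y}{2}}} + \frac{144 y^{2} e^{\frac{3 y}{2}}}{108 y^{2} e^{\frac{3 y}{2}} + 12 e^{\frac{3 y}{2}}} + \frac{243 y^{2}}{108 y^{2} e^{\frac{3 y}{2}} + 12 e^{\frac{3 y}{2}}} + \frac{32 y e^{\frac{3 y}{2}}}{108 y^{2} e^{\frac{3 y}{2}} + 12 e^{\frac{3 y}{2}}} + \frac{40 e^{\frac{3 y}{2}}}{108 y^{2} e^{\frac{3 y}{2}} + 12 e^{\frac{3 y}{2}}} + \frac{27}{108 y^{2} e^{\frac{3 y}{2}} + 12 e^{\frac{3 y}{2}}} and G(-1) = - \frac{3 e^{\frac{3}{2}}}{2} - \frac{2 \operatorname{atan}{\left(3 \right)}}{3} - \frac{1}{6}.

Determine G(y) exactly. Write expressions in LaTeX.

G(y) = \frac{\left(8 y^{2} e^{\frac{3 y}{2}} + 8 y e^{\frac{3 y}{2}} + 4 e^{\frac{3 y}{2}} \operatorname{atan}{\left(3 y \right)} - e^{\frac{3 y}{2}} - 9\right) e^{- \frac{3 y}{2}}}{6}

The integrand splits into summands that can be handled one at a time.
A general antiderivative is \frac{4 y^{2}}{3} + \frac{4 y}{3} + \frac{2 \operatorname{atan}{\left(3 y \right)}}{3} - \frac{2}{3} - \frac{3 e^{- \frac{3 y}{2}}}{2} + C.
The condition gives C = - \frac{3 e^{\frac{3}{2}}}{2} - \frac{2 \operatorname{atan}{\left(3 \right)}}{3} - \frac{1}{6} - (- \frac{3 e^{\frac{3}{2}}}{2} - \frac{2 \operatorname{atan}{\left(3 \right)}}{3} - \frac{2}{3}) = \frac{1}{2}.
So G(y) = \frac{\left(8 y^{2} e^{\frac{3 y}{2}} + 8 y e^{\frac{3 y}{2}} + 4 e^{\frac{3 y}{2}} \operatorname{atan}{\left(3 y \right)} - e^{\frac{3 y}{2}} - 9\right) e^{- \frac{3 y}{2}}}{6}.
Check: d/dy[\frac{\left(8 y^{2} e^{\frac{3 y}{2}} + 8 y e^{\frac{3 y}{2}} + 4 e^{\frac{3 y}{2}} \operatorname{atan}{\left(3 y \right)} - e^{\frac{3 y}{2}} - 9\right) e^{- \frac{3 y}{2}}}{6}] = \frac{288 y^{3} e^{\frac{3 y}{2}} + 144 y^{2} e^{\frac{3 y}{2}} + 243 y^{2} + 32 y e^{\frac{3 y}{2}} + 40 e^{\frac{3 y}{2}} + 27}{108 y^{2} e^{\frac{3 y}{2}} + 12 e^{\frac{3 y}{2}}}, which equals G'(y).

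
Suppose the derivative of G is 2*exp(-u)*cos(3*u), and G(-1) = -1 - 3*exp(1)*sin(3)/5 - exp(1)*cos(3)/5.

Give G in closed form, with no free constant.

Whatever form G(u) takes, its d/du must return the stated G'(u).
A general antiderivative is 3*exp(-u)*sin(3*u)/5 - exp(-u)*cos(3*u)/5 + C.
The condition gives C = -1 - 3*exp(1)*sin(3)/5 - exp(1)*cos(3)/5 - (-3*exp(1)*sin(3)/5 - exp(1)*cos(3)/5) = -1.
So G(u) = -(5*exp(u) - 3*sin(3*u) + cos(3*u))*exp(-u)/5.
Check: d/du[-(5*exp(u) - 3*sin(3*u) + cos(3*u))*exp(-u)/5] = 2*exp(-u)*cos(3*u) = G'(u).

G(u) = -(5*exp(u) - 3*sin(3*u) + cos(3*u))*exp(-u)/5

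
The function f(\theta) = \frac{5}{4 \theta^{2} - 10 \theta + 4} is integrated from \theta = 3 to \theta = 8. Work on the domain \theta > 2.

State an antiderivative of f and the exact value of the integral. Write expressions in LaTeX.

The denominator factors as 2 \left(\theta - 2\right) \left(2 \theta - 1\right); partial fractions split f into directly integrable pieces: - \frac{5}{3 \left(2 \theta - 1\right)} + \frac{5}{6 \left(\theta - 2\right)}.
F(\theta) = \frac{5 \log{\left(\theta - 2 \right)}}{6} - \frac{5 \log{\left(\theta - \frac{1}{2} \right)}}{6} is an antiderivative of f.
Check: d/d\theta[\frac{5 \log{\left(\theta - 2 \right)}}{6} - \frac{5 \log{\left(\theta - \frac{1}{2} \right)}}{6}] = \frac{5}{4 \theta^{2} - 10 \theta + 4} = f(\theta).
F(8) = - \frac{5 \log{\left(\frac{15}{2} \right)}}{6} + \frac{5 \log{\left(6 \right)}}{6}; F(3) = - \frac{5 \log{\left(\frac{5}{2} \right)}}{6}.
Integral = F(8) - F(3) = - \frac{5 \log{\left(\frac{15}{2} \right)}}{6} + \frac{5 \log{\left(\frac{5}{2} \right)}}{6} + \frac{5 \log{\left(6 \right)}}{6}.

Antiderivative: F(\theta) = \frac{5 \log{\left(\theta - 2 \right)}}{6} - \frac{5 \log{\left(\theta - \frac{1}{2} \right)}}{6}; value = - \frac{5 \log{\left(\frac{15}{2} \right)}}{6} + \frac{5 \log{\left(\frac{5}{2} \right)}}{6} + \frac{5 \log{\left(6 \right)}}{6}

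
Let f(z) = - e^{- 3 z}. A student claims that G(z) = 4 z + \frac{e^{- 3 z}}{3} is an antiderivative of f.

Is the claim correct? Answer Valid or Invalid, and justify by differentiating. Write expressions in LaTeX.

Invalid: d/dz[G] - f = 4, which is not 0.

d/dz[G] = \left(4 e^{3 z} - 1\right) e^{- 3 z}
d/dz[G] - f(z) = 4 != 0.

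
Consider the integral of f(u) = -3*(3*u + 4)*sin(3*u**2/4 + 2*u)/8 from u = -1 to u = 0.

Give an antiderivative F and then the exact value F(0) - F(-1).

f matches the chain-rule pattern g'(h)*h' with inner function h(u) = 3*u**2/4 + 2*u; substituting w = h(u) collapses the integral.
F(u) = 3*cos(3*u**2/4 + 2*u)/4 is an antiderivative of f.
Check: d/du[3*cos(3*u**2/4 + 2*u)/4] = -9*u*sin(3*u**2/4 + 2*u)/8 - 3*sin(3*u**2/4 + 2*u)/2, which equals f(u).
F(0) = 3/4; F(-1) = 3*cos(5/4)/4.
Integral = F(0) - F(-1) = 3/4 - 3*cos(5/4)/4.

Antiderivative: F(u) = 3*cos(3*u**2/4 + 2*u)/4; value = 3/4 - 3*cos(5/4)/4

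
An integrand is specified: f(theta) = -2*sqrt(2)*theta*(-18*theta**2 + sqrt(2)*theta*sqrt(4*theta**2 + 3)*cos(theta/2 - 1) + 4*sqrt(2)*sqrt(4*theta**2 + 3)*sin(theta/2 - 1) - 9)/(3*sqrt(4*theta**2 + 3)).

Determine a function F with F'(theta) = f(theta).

An antiderivative is F(theta) = 2*theta**2*sqrt(2*theta**2 + 3/2) - 8*theta**2*sin(theta/2 - 1)/3.

Recognize the product-rule pattern: f = u'v + uv' with u = -4*theta**2, v = -sqrt(2*theta**2 + 3/2)/2 + 2*sin(theta/2 - 1)/3, so integration by parts undoes it.
Check: d/dtheta[2*theta**2*sqrt(2*theta**2 + 3/2) - 8*theta**2*sin(theta/2 - 1)/3] = sqrt(2)*(72*theta**3 - 4*sqrt(2)*theta**2*sqrt(4*theta**2 + 3)*cos(theta/2 - 1) - 16*sqrt(2)*theta*sqrt(4*theta**2 + 3)*sin(theta/2 - 1) + 36*theta)/(6*sqrt(4*theta**2 + 3)), which equals f(theta).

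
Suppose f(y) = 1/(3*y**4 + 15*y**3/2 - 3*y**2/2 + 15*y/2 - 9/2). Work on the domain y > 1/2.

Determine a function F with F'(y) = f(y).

Factor the denominator (3*(y + 3)*(2*y - 1)*(y**2 + 1)) and decompose: f = -(y + 1)/(15*(y**2 + 1)) + 16/(105*(2*y - 1)) - 1/(105*(y + 3)); each piece integrates to a log, atan, or power term.
Check: d/dy[-(-16*log(y - 1/2) + 2*log(y + 3) + 7*log(y**2 + 1) + 14*atan(y))/210] = 2/(6*y**4 + 15*y**3 - 3*y**2 + 15*y - 9), which equals f(y).

An antiderivative is F(y) = -(-16*log(y - 1/2) + 2*log(y + 3) + 7*log(y**2 + 1) + 14*atan(y))/210.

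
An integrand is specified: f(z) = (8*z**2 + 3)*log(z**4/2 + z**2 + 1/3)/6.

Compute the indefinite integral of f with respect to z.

Whatever form F(z) takes, F'(z) = f(z) is non-negotiable.
Check: d/dz[4*z**3*log(z**4/2 + z**2 + 1/3)/9 - 16*z**3/27 + z*log(z**4/2 + z**2 + 1/3)/2 - 2*z/9 + 2*sqrt(17/324 - 19*sqrt(3)/2916)*atan(183*z/(-3*sqrt(153 - 19*sqrt(3)) + 8*sqrt(3)*sqrt(153 - 19*sqrt(3)))) - 2*sqrt(19*sqrt(3)/2916 + 17/324)*atan(183*z/(3*sqrt(19*sqrt(3) + 153) + 8*sqrt(3)*sqrt(19*sqrt(3) + 153)))] = 4*z**2*log(z**4/2 + z**2 + 1/3)/3 + log(z**4/2 + z**2 + 1/3)/2, which equals f(z).

F(z) = 4*z**3*log(z**4/2 + z**2 + 1/3)/9 - 16*z**3/27 + z*log(z**4/2 + z**2 + 1/3)/2 - 2*z/9 + 2*sqrt(17/324 - 19*sqrt(3)/2916)*atan(183*z/(-3*sqrt(153 - 19*sqrt(3)) + 8*sqrt(3)*sqrt(153 - 19*sqrt(3)))) - 2*sqrt(19*sqrt(3)/2916 + 17/324)*atan(183*z/(3*sqrt(19*sqrt(3) + 153) + 8*sqrt(3)*sqrt(19*sqrt(3) + 153))) + C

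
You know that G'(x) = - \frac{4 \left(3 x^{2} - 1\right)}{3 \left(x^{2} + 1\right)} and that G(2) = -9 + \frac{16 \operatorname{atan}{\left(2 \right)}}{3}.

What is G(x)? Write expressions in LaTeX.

Since d/dx undoes antidifferentiation here, G(x) must give back the stated G'(x).
A general antiderivative is - 4 x + \frac{16 \operatorname{atan}{\left(x \right)}}{3} + C.
The condition gives C = -9 + \frac{16 \operatorname{atan}{\left(2 \right)}}{3} - (-8 + \frac{16 \operatorname{atan}{\left(2 \right)}}{3}) = -1.
So G(x) = - 4 x + \frac{16 \operatorname{atan}{\left(x \right)}}{3} - 1.
Check: d/dx[- 4 x + \frac{16 \operatorname{atan}{\left(x \right)}}{3} - 1] = \frac{4 - 12 x^{2}}{3 x^{2} + 3}, which equals G'(x).

G(x) = - 4 x + \frac{16 \operatorname{atan}{\left(x \right)}}{3} - 1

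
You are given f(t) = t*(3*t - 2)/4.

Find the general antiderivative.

F(t) = t**3/4 - t**2/4 + C

A first test for any F(t): its t-derivative must equal f(t) identically.
Check: d/dt[t**3/4 - t**2/4] = 3*t**2/4 - t/2, which equals f(t).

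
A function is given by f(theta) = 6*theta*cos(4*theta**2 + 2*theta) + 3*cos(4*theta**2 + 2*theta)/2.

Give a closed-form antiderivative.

f matches the chain-rule pattern g'(h)*h' with inner function h(theta) = 4*theta**2 + 2*theta; substituting u = h(theta) collapses the integral.
Check: d/dtheta[3*sin(4*theta**2 + 2*theta)/4] = 6*theta*cos(4*theta**2 + 2*theta) + 3*cos(4*theta**2 + 2*theta)/2 = f(theta).

An antiderivative is F(theta) = 3*sin(4*theta**2 + 2*theta)/4.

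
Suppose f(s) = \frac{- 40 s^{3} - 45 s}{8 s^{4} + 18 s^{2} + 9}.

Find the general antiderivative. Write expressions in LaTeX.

F(s) = - \frac{5 \log{\left(s^{2} + \frac{3}{2} \right)}}{4} - \frac{5 \log{\left(4 s^{2} + 3 \right)}}{4} + C

A candidate is checked by its d/ds: the result must match f(s).
Check: d/ds[- \frac{5 \log{\left(s^{2} + \frac{3}{2} \right)}}{4} - \frac{5 \log{\left(4 s^{2} + 3 \right)}}{4}] = \frac{- 40 s^{3} - 45 s}{8 s^{4} + 18 s^{2} + 9} = f(s).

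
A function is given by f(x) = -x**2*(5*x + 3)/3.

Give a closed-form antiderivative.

Since d/dx undoes antidifferentiation here, F'(x) = f(x) is required of F(x).
Check: d/dx[-5*x**4/12 - x**3/3] = -5*x**3/3 - x**2, which equals f(x).

An antiderivative is F(x) = -5*x**4/12 - x**3/3.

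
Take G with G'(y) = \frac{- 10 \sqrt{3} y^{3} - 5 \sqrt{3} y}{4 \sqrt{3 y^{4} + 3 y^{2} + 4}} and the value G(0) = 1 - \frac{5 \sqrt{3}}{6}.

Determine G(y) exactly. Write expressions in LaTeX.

G(y) = - \frac{5 \sqrt{3} \sqrt{3 y^{4} + 3 y^{2} + 4} - 12}{12}

The substitution u = y^{4} + y^{2} + \frac{4}{3} works: G'(y) is exactly (dG/du)*(du/dy) for that inner function.
A general antiderivative is - \frac{5 \sqrt{y^{4} + y^{2} + \frac{4}{3}}}{4} + C.
The condition gives C = 1 - \frac{5 \sqrt{3}}{6} - (- \frac{5 \sqrt{3}}{6}) = 1.
So G(y) = - \frac{5 \sqrt{3} \sqrt{3 y^{4} + 3 y^{2} + 4} - 12}{12}.
Check: d/dy[- \frac{5 \sqrt{3} \sqrt{3 y^{4} + 3 y^{2} + 4} - 12}{12}] = \frac{- 10 \sqrt{3} y^{3} - 5 \sqrt{3} y}{4 \sqrt{3 y^{4} + 3 y^{2} + 4}} = G'(y).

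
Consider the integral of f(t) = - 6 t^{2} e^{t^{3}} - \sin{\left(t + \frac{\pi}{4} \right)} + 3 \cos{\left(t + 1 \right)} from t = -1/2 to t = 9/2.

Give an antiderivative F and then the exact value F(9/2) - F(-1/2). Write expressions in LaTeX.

Antiderivative: F(t) = - 2 e^{t^{3}} + 3 \sin{\left(t + 1 \right)} + \cos{\left(t + \frac{\pi}{4} \right)}; value = - 2 e^{\frac{729}{8}} + 3 \sin{\left(\frac{11}{2} \right)} - 3 \sin{\left(\frac{1}{2} \right)} - \sin{\left(\frac{1}{2} + \frac{\pi}{4} \right)} + \cos{\left(\frac{\pi}{4} + \frac{9}{2} \right)} + \frac{2}{e^{\frac{1}{8}}}

Integrate term by term and add the pieces.
F(t) = - 2 e^{t^{3}} + 3 \sin{\left(t + 1 \right)} + \cos{\left(t + \frac{\pi}{4} \right)} is an antiderivative of f.
Check: d/dt[- 2 e^{t^{3}} + 3 \sin{\left(t + 1 \right)} + \cos{\left(t + \frac{\pi}{4} \right)}] = - 6 t^{2} e^{t^{3}} - \sin{\left(t + \frac{\pi}{4} \right)} + 3 \cos{\left(t + 1 \right)} = f(t).
F(9/2) = - 2 e^{\frac{729}{8}} + 3 \sin{\left(\frac{11}{2} \right)} + \cos{\left(\frac{\pi}{4} + \frac{9}{2} \right)}; F(-1/2) = - \frac{2}{e^{\frac{1}{8}}} + \sin{\left(\frac{1}{2} + \frac{\pi}{4} \right)} + 3 \sin{\left(\frac{1}{2} \right)}.
Integral = F(9/2) - F(-1/2) = - 2 e^{\frac{729}{8}} + 3 \sin{\left(\frac{11}{2} \right)} - 3 \sin{\left(\frac{1}{2} \right)} - \sin{\left(\frac{1}{2} + \frac{\pi}{4} \right)} + \cos{\left(\frac{\pi}{4} + \frac{9}{2} \right)} + \frac{2}{e^{\frac{1}{8}}}.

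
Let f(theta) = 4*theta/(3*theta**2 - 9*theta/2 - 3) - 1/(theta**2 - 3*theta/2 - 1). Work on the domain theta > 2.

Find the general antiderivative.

F(theta) = 2*log(2*theta**2 - 3*theta - 2)/3 + C

Factor the denominator (3*(theta - 2)*(2*theta + 1)) and decompose: f = 4/(3*(2*theta + 1)) + 2/(3*(theta - 2)); each piece integrates to a log, atan, or power term.
Check: d/dtheta[2*log(2*theta**2 - 3*theta - 2)/3] = (8*theta - 6)/(6*theta**2 - 9*theta - 6), which equals f(theta).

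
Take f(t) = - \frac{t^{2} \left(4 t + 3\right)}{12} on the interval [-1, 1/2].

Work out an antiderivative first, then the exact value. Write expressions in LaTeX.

Antiderivative: F(t) = - \frac{t^{4}}{12} - \frac{t^{3}}{12}; value = - \frac{1}{64}

Since d/dt undoes antidifferentiation here, F'(t) = f(t) is required of F(t).
F(t) = - \frac{t^{4}}{12} - \frac{t^{3}}{12} is an antiderivative of f.
Check: d/dt[- \frac{t^{4}}{12} - \frac{t^{3}}{12}] = - \frac{t^{3}}{3} - \frac{t^{2}}{4}, which equals f(t).
F(1/2) = - \frac{1}{64}; F(-1) = 0.
Integral = F(1/2) - F(-1) = - \frac{1}{64}.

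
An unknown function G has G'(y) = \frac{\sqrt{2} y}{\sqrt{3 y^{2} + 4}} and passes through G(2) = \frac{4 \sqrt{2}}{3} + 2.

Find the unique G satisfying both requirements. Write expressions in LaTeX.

G(y) = \frac{\sqrt{2} \left(2 \sqrt{3 y^{2} + 4} + 6 \sqrt{2}\right)}{6}

G'(y) matches the chain-rule pattern g'(h)*h' with inner function h(y) = \frac{3 y^{2}}{2} + 2; substituting u = h(y) collapses the integral.
A general antiderivative is \frac{2 \sqrt{\frac{3 y^{2}}{2} + 2}}{3} + C.
The condition gives C = \frac{4 \sqrt{2}}{3} + 2 - (\frac{4 \sqrt{2}}{3}) = 2.
So G(y) = \frac{\sqrt{2} \left(2 \sqrt{3 y^{2} + 4} + 6 \sqrt{2}\right)}{6}.
Check: d/dy[\frac{\sqrt{2} \left(2 \sqrt{3 y^{2} + 4} + 6 \sqrt{2}\right)}{6}] = \frac{\sqrt{2} y}{\sqrt{3 y^{2} + 4}} = G'(y).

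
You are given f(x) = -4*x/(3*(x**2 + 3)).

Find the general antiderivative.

The substitution u = x**2 + 3 works: f is exactly (dF/du)*(du/dx) for that inner function.
Check: d/dx[-2*log(x**2 + 3)/3] = -4*x/(3*x**2 + 9), which equals f(x).

F(x) = -2*log(x**2 + 3)/3 + C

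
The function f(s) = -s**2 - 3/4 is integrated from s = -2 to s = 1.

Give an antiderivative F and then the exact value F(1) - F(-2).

Antiderivative: F(s) = -s**3/3 - 3*s/4; value = -21/4

Whatever form F(s) takes, F'(s) = f(s) is non-negotiable.
F(s) = -s**3/3 - 3*s/4 is an antiderivative of f.
Check: d/ds[-s**3/3 - 3*s/4] = -s**2 - 3/4 = f(s).
F(1) = -13/12; F(-2) = 25/6.
Integral = F(1) - F(-2) = -21/4.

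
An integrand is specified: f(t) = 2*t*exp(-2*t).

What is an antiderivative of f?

Recognize the product-rule pattern: f = u'v + uv' with u = -t - 1/2, v = exp(-2*t), so integration by parts undoes it.
Check: d/dt[(-2*t - 1)*exp(-2*t)/2] = 2*t*exp(-2*t) = f(t).

An antiderivative is F(t) = (-2*t - 1)*exp(-2*t)/2.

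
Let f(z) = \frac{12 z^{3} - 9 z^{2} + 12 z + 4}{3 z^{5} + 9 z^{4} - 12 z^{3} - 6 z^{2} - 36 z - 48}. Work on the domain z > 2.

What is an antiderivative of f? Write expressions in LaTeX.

An antiderivative is F(z) = \frac{22 \log{\left(z - 2 \right)}}{81} + \frac{29 \log{\left(z + 1 \right)}}{81} - \frac{239 \log{\left(z + 4 \right)}}{243} + \frac{43 \log{\left(z^{2} + 2 \right)}}{243} - \frac{29 \sqrt{2} \operatorname{atan}{\left(\frac{\sqrt{2} z}{2} \right)}}{486}.

Factor the denominator (3 \left(z - 2\right) \left(z + 1\right) \left(z + 4\right) \left(z^{2} + 2\right)) and decompose: f = \frac{86 z - 29}{243 \left(z^{2} + 2\right)} - \frac{239}{243 \left(z + 4\right)} + \frac{29}{81 \left(z + 1\right)} + \frac{22}{81 \left(z - 2\right)}; each piece integrates to a log, atan, or power term.
Check: d/dz[\frac{22 \log{\left(z - 2 \right)}}{81} + \frac{29 \log{\left(z + 1 \right)}}{81} - \frac{239 \log{\left(z + 4 \right)}}{243} + \frac{43 \log{\left(z^{2} + 2 \right)}}{243} - \frac{29 \sqrt{2} \operatorname{atan}{\left(\frac{\sqrt{2} z}{2} \right)}}{486}] = \frac{12 z^{3} - 9 z^{2} + 12 z + 4}{3 z^{5} + 9 z^{4} - 12 z^{3} - 6 z^{2} - 36 z - 48} = f(z).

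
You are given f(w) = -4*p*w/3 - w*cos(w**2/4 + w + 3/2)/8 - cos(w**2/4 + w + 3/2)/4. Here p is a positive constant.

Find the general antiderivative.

The integrand splits into summands that can be handled one at a time.
Check: d/dw[-2*p*w**2/3 - sin(w**2/4 + w + 3/2)/4] = -4*p*w/3 - w*cos(w**2/4 + w + 3/2)/8 - cos(w**2/4 + w + 3/2)/4 = f(w).

F(w) = -2*p*w**2/3 - sin(w**2/4 + w + 3/2)/4 + C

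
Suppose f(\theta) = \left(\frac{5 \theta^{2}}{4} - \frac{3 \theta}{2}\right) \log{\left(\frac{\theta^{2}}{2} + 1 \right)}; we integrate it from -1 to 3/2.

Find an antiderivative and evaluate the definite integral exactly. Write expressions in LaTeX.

Antiderivative: F(\theta) = \frac{5 \theta^{3} \log{\left(\frac{\theta^{2}}{2} + 1 \right)}}{12} - \frac{5 \theta^{3}}{18} - \frac{3 \theta^{2} \log{\left(\frac{\theta^{2}}{2} + 1 \right)}}{4} + \frac{3 \theta^{2}}{4} + \frac{5 \theta}{3} - \frac{3 \log{\left(\theta^{2} + 2 \right)}}{2} - \frac{5 \sqrt{2} \operatorname{atan}{\left(\frac{\sqrt{2} \theta}{2} \right)}}{3}; value = - \frac{3 \log{\left(\frac{17}{4} \right)}}{2} - \frac{5 \sqrt{2} \operatorname{atan}{\left(\frac{3 \sqrt{2}}{4} \right)}}{3} - \frac{5 \sqrt{2} \operatorname{atan}{\left(\frac{\sqrt{2}}{2} \right)}}{3} - \frac{9 \log{\left(\frac{17}{8} \right)}}{32} + \frac{7 \log{\left(\frac{3}{2} \right)}}{6} + \frac{3 \log{\left(3 \right)}}{2} + \frac{35}{9}

Check any antiderivative F(\theta) by computing F'(\theta) and comparing it with f(\theta).
F(\theta) = \frac{5 \theta^{3} \log{\left(\frac{\theta^{2}}{2} + 1 \right)}}{12} - \frac{5 \theta^{3}}{18} - \frac{3 \theta^{2} \log{\left(\frac{\theta^{2}}{2} + 1 \right)}}{4} + \frac{3 \theta^{2}}{4} + \frac{5 \theta}{3} - \frac{3 \log{\left(\theta^{2} + 2 \right)}}{2} - \frac{5 \sqrt{2} \operatorname{atan}{\left(\frac{\sqrt{2} \theta}{2} \right)}}{3} is an antiderivative of f.
Check: d/d\theta[\frac{5 \theta^{3} \log{\left(\frac{\theta^{2}}{2} + 1 \right)}}{12} - \frac{5 \theta^{3}}{18} - \frac{3 \theta^{2} \log{\left(\frac{\theta^{2}}{2} + 1 \right)}}{4} + \frac{3 \theta^{2}}{4} + \frac{5 \theta}{3} - \frac{3 \log{\left(\theta^{2} + 2 \right)}}{2} - \frac{5 \sqrt{2} \operatorname{atan}{\left(\frac{\sqrt{2} \theta}{2} \right)}}{3}] = \frac{5 \theta^{2} \log{\left(\frac{\theta^{2}}{2} + 1 \right)}}{4} - \frac{3 \theta \log{\left(\frac{\theta^{2}}{2} + 1 \right)}}{2}, which equals f(\theta).
F(3/2) = - \frac{3 \log{\left(\frac{17}{4} \right)}}{2} - \frac{5 \sqrt{2} \operatorname{atan}{\left(\frac{3 \sqrt{2}}{4} \right)}}{3} - \frac{9 \log{\left(\frac{17}{8} \right)}}{32} + \frac{13}{4}; F(-1) = - \frac{3 \log{\left(3 \right)}}{2} - \frac{23}{36} - \frac{7 \log{\left(\frac{3}{2} \right)}}{6} + \frac{5 \sqrt{2} \operatorname{atan}{\left(\frac{\sqrt{2}}{2} \right)}}{3}.
Integral = F(3/2) - F(-1) = - \frac{3 \log{\left(\frac{17}{4} \right)}}{2} - \frac{5 \sqrt{2} \operatorname{atan}{\left(\frac{3 \sqrt{2}}{4} \right)}}{3} - \frac{5 \sqrt{2} \operatorname{atan}{\left(\frac{\sqrt{2}}{2} \right)}}{3} - \frac{9 \log{\left(\frac{17}{8} \right)}}{32} + \frac{7 \log{\left(\frac{3}{2} \right)}}{6} + \frac{3 \log{\left(3 \right)}}{2} + \frac{35}{9}.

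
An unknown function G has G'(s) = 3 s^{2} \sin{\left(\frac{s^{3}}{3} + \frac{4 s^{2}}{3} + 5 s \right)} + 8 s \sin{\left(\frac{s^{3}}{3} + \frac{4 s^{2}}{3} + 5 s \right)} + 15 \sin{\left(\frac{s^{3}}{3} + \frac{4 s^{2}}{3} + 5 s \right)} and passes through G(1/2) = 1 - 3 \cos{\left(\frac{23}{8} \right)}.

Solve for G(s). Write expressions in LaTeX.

The substitution u = \frac{s^{3}}{3} + \frac{4 s^{2}}{3} + 5 s works: G'(s) is exactly (dG/du)*(du/ds) for that inner function.
A general antiderivative is - 3 \cos{\left(\frac{s^{3}}{3} + \frac{4 s^{2}}{3} + 5 s \right)} + C.
The condition gives C = 1 - 3 \cos{\left(\frac{23}{8} \right)} - (- 3 \cos{\left(\frac{23}{8} \right)}) = 1.
So G(s) = 1 - 3 \cos{\left(\frac{s^{3}}{3} + \frac{4 s^{2}}{3} + 5 s \right)}.
Check: d/ds[1 - 3 \cos{\left(\frac{s^{3}}{3} + \frac{4 s^{2}}{3} + 5 s \right)}] = 3 s^{2} \sin{\left(\frac{s^{3}}{3} + \frac{4 s^{2}}{3} + 5 s \right)} + 8 s \sin{\left(\frac{s^{3}}{3} + \frac{4 s^{2}}{3} + 5 s \right)} + 15 \sin{\left(\frac{s^{3}}{3} + \frac{4 s^{2}}{3} + 5 s \right)} = G'(s).

G(s) = 1 - 3 \cos{\left(\frac{s^{3}}{3} + \frac{4 s^{2}}{3} + 5 s \right)}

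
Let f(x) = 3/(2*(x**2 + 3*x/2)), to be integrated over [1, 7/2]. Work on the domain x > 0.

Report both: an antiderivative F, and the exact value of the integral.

Antiderivative: F(x) = log(x) - log(x + 3/2); value = -log(5) + log(5/2) + log(7/2)

Factor the denominator (x*(2*x + 3)) and decompose: f = -2/(2*x + 3) + 1/x; each piece integrates to a log, atan, or power term.
F(x) = log(x) - log(x + 3/2) is an antiderivative of f.
Check: d/dx[log(x) - log(x + 3/2)] = 3/(2*x**2 + 3*x), which equals f(x).
F(7/2) = -log(5) + log(7/2); F(1) = -log(5/2).
Integral = F(7/2) - F(1) = -log(5) + log(5/2) + log(7/2).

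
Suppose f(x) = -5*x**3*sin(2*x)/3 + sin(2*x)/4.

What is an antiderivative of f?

An antiderivative is F(x) = (20*x**3*cos(2*x) - 30*x**2*sin(2*x) - 30*x*cos(2*x) + 15*sin(2*x) - 3*cos(2*x))/24.

The integrand splits into summands that can be handled one at a time.
Check: d/dx[(20*x**3*cos(2*x) - 30*x**2*sin(2*x) - 30*x*cos(2*x) + 15*sin(2*x) - 3*cos(2*x))/24] = -5*x**3*sin(2*x)/3 + sin(2*x)/4 = f(x).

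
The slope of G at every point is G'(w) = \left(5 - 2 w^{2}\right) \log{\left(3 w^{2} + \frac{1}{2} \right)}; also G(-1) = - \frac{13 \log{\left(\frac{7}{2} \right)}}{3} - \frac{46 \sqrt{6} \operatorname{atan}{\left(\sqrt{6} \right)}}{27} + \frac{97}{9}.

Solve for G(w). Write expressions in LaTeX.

Recover the given G'(w) by differentiating a candidate G(w); any mismatch rules it out.
A general antiderivative is \frac{4 w^{3}}{9} - \frac{92 w}{9} + \left(- \frac{2 w^{3}}{3} + 5 w\right) \log{\left(3 w^{2} + \frac{1}{2} \right)} + \frac{46 \sqrt{6} \operatorname{atan}{\left(\sqrt{6} w \right)}}{27} + C.
The condition gives C = - \frac{13 \log{\left(\frac{7}{2} \right)}}{3} - \frac{46 \sqrt{6} \operatorname{atan}{\left(\sqrt{6} \right)}}{27} + \frac{97}{9} - (- \frac{13 \log{\left(\frac{7}{2} \right)}}{3} - \frac{46 \sqrt{6} \operatorname{atan}{\left(\sqrt{6} \right)}}{27} + \frac{88}{9}) = 1.
So G(w) = - \frac{2 w^{3} \log{\left(3 w^{2} + \frac{1}{2} \right)}}{3} + \frac{4 w^{3}}{9} + 5 w \log{\left(3 w^{2} + \frac{1}{2} \right)} - \frac{92 w}{9} + \frac{46 \sqrt{6} \operatorname{atan}{\left(\sqrt{6} w \right)}}{27} + 1.
Check: d/dw[- \frac{2 w^{3} \log{\left(3 w^{2} + \frac{1}{2} \right)}}{3} + \frac{4 w^{3}}{9} + 5 w \log{\left(3 w^{2} + \frac{1}{2} \right)} - \frac{92 w}{9} + \frac{46 \sqrt{6} \operatorname{atan}{\left(\sqrt{6} w \right)}}{27} + 1] = - 2 w^{2} \log{\left(3 w^{2} + \frac{1}{2} \right)} + 5 \log{\left(3 w^{2} + \frac{1}{2} \right)}, which equals G'(w).

G(w) = - \frac{2 w^{3} \log{\left(3 w^{2} + \frac{1}{2} \right)}}{3} + \frac{4 w^{3}}{9} + 5 w \log{\left(3 w^{2} + \frac{1}{2} \right)} - \frac{92 w}{9} + \frac{46 \sqrt{6} \operatorname{atan}{\left(\sqrt{6} w \right)}}{27} + 1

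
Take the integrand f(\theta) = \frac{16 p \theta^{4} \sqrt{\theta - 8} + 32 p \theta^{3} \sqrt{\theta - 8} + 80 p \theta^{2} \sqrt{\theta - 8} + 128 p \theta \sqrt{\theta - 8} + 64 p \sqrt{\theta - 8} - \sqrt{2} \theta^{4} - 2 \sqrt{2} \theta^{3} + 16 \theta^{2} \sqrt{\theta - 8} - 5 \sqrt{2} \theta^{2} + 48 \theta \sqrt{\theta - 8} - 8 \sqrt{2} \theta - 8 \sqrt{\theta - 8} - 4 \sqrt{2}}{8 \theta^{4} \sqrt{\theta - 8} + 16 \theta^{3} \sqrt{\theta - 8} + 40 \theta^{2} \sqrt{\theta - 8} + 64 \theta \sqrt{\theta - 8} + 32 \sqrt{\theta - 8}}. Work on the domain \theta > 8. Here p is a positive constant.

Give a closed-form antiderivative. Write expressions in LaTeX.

Since d/d\theta undoes antidifferentiation here, F'(\theta) = f(\theta) is required of F(\theta).
Check: d/d\theta[\frac{8 p \theta^{2} + 8 p \theta - \sqrt{2} \theta \sqrt{\theta - 8} + 6 \theta \operatorname{atan}{\left(\frac{\theta}{2} \right)} - \sqrt{2} \sqrt{\theta - 8} + 6 \operatorname{atan}{\left(\frac{\theta}{2} \right)} + 4}{4 \left(\theta + 1\right)}] = \frac{16 p \theta^{4} \sqrt{\theta - 8} + 32 p \theta^{3} \sqrt{\theta - 8} + 80 p \theta^{2} \sqrt{\theta - 8} + 128 p \theta \sqrt{\theta - 8} + 64 p \sqrt{\theta - 8} - \sqrt{2} \theta^{4} - 2 \sqrt{2} \theta^{3} + 16 \theta^{2} \sqrt{\theta - 8} - 5 \sqrt{2} \theta^{2} + 48 \theta \sqrt{\theta - 8} - 8 \sqrt{2} \theta - 8 \sqrt{\theta - 8} - 4 \sqrt{2}}{8 \theta^{4} \sqrt{\theta - 8} + 16 \theta^{3} \sqrt{\theta - 8} + 40 \theta^{2} \sqrt{\theta - 8} + 64 \theta \sqrt{\theta - 8} + 32 \sqrt{\theta - 8}} = f(\theta).

An antiderivative is F(\theta) = \frac{8 p \theta^{2} + 8 p \theta - \sqrt{2} \theta \sqrt{\theta - 8} + 6 \theta \operatorname{atan}{\left(\frac{\theta}{2} \right)} - \sqrt{2} \sqrt{\theta - 8} + 6 \operatorname{atan}{\left(\frac{\theta}{2} \right)} + 4}{4 \left(\theta + 1\right)}.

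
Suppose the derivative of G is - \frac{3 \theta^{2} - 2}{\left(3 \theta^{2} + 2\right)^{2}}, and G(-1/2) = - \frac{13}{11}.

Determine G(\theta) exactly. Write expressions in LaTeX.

G(\theta) = \frac{- 3 \theta^{2} + \theta - 2}{3 \theta^{2} + 2}

Recognize the product-rule pattern: G'(\theta) = u'v + uv' with u = \frac{\theta}{2}, v = \frac{1}{\frac{3 \theta^{2}}{2} + 1}, so integration by parts undoes it.
A general antiderivative is \frac{\theta}{2 \left(\frac{3 \theta^{2}}{2} + 1\right)} + C.
The condition gives C = - \frac{13}{11} - (- \frac{2}{11}) = -1.
So G(\theta) = \frac{- 3 \theta^{2} + \theta - 2}{3 \theta^{2} + 2}.
Check: d/d\theta[\frac{- 3 \theta^{2} + \theta - 2}{3 \theta^{2} + 2}] = \frac{2 - 3 \theta^{2}}{9 \theta^{4} + 12 \theta^{2} + 4}, which equals G'(\theta).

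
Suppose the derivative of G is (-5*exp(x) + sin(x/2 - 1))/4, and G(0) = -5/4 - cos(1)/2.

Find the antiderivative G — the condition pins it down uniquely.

Check a candidate G(x) by differentiating: d/dx[G] must match the given G'(x).
A general antiderivative is -5*exp(x)/4 - cos(x/2 - 1)/2 + C.
The condition gives C = -5/4 - cos(1)/2 - (-5/4 - cos(1)/2) = 0.
So G(x) = -5*exp(x)/4 - cos(x/2 - 1)/2.
Check: d/dx[-5*exp(x)/4 - cos(x/2 - 1)/2] = -5*exp(x)/4 + sin(x/2 - 1)/4, which equals G'(x).

G(x) = -5*exp(x)/4 - cos(x/2 - 1)/2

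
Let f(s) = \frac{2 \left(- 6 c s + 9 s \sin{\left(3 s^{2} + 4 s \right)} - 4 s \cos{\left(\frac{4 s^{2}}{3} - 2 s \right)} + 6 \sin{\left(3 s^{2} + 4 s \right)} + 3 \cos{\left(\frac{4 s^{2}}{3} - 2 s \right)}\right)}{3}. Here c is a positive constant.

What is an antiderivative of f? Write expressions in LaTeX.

A first test for any F(s): its s-derivative must equal f(s) identically.
Check: d/ds[- 2 c s^{2} - \sin{\left(\frac{4 s^{2}}{3} - 2 s \right)} - \cos{\left(3 s^{2} + 4 s \right)}] = - 4 c s + 6 s \sin{\left(3 s^{2} + 4 s \right)} - \frac{8 s \cos{\left(\frac{4 s^{2}}{3} - 2 s \right)}}{3} + 4 \sin{\left(3 s^{2} + 4 s \right)} + 2 \cos{\left(\frac{4 s^{2}}{3} - 2 s \right)}, which equals f(s).

An antiderivative is F(s) = - 2 c s^{2} - \sin{\left(\frac{4 s^{2}}{3} - 2 s \right)} - \cos{\left(3 s^{2} + 4 s \right)}.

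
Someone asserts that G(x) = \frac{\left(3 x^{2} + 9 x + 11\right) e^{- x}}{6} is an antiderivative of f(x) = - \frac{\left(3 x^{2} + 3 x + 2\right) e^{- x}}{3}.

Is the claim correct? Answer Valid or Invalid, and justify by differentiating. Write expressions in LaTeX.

d/dx[G] = \frac{\left(- 3 x^{2} - 3 x - 2\right) e^{- x}}{6}
d/dx[G] - f(x) = \frac{\left(3 x^{2} + 3 x + 2\right) e^{- x}}{6} != 0.

Invalid: d/dx[G] - f = \frac{\left(3 x^{2} + 3 x + 2\right) e^{- x}}{6}, which is not 0.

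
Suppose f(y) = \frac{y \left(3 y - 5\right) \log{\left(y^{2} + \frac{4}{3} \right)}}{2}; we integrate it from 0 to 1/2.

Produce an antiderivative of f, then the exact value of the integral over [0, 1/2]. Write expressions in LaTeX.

Antiderivative: F(y) = \frac{- 12 y^{3} + 9 y^{2} \left(2 y - 5\right) \log{\left(y^{2} + \frac{4}{3} \right)} + 45 y^{2} + 48 y - 60 \log{\left(y^{2} + \frac{4}{3} \right)} - 32 \sqrt{3} \operatorname{atan}{\left(\frac{\sqrt{3} y}{2} \right)}}{36}; value = - \frac{23 \log{\left(\frac{19}{12} \right)}}{12} - \frac{8 \sqrt{3} \operatorname{atan}{\left(\frac{\sqrt{3}}{4} \right)}}{9} + \frac{5 \log{\left(\frac{4}{3} \right)}}{3} + \frac{15}{16}

Check any antiderivative F(y) by computing F'(y) and comparing it with f(y).
F(y) = \frac{- 12 y^{3} + 9 y^{2} \left(2 y - 5\right) \log{\left(y^{2} + \frac{4}{3} \right)} + 45 y^{2} + 48 y - 60 \log{\left(y^{2} + \frac{4}{3} \right)} - 32 \sqrt{3} \operatorname{atan}{\left(\frac{\sqrt{3} y}{2} \right)}}{36} is an antiderivative of f.
Check: d/dy[\frac{- 12 y^{3} + 9 y^{2} \left(2 y - 5\right) \log{\left(y^{2} + \frac{4}{3} \right)} + 45 y^{2} + 48 y - 60 \log{\left(y^{2} + \frac{4}{3} \right)} - 32 \sqrt{3} \operatorname{atan}{\left(\frac{\sqrt{3} y}{2} \right)}}{36}] = \frac{3 y^{2} \log{\left(y^{2} + \frac{4}{3} \right)}}{2} - \frac{5 y \log{\left(y^{2} + \frac{4}{3} \right)}}{2}, which equals f(y).
F(1/2) = - \frac{23 \log{\left(\frac{19}{12} \right)}}{12} - \frac{8 \sqrt{3} \operatorname{atan}{\left(\frac{\sqrt{3}}{4} \right)}}{9} + \frac{15}{16}; F(0) = - \frac{5 \log{\left(\frac{4}{3} \right)}}{3}.
Integral = F(1/2) - F(0) = - \frac{23 \log{\left(\frac{19}{12} \right)}}{12} - \frac{8 \sqrt{3} \operatorname{atan}{\left(\frac{\sqrt{3}}{4} \right)}}{9} + \frac{5 \log{\left(\frac{4}{3} \right)}}{3} + \frac{15}{16}.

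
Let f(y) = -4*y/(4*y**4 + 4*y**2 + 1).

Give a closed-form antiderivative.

The substitution u = 2*y**2 + 1 works: f is exactly (dF/du)*(du/dy) for that inner function.
Check: d/dy[1/(2*y**2 + 1)] = -4*y/(4*y**4 + 4*y**2 + 1) = f(y).

An antiderivative is F(y) = 1/(2*y**2 + 1).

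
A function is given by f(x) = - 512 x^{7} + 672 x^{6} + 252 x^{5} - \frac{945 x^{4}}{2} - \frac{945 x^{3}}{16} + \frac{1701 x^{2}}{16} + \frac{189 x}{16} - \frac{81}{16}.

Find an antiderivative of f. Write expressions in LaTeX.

The substitution u = 2 x^{2} - \frac{3 x}{4} - \frac{3}{4} works: f is exactly (dF/du)*(du/dx) for that inner function.
Check: d/dx[- \frac{\left(8 x^{2} - 3 x - 3\right)^{4}}{64}] = - 512 x^{7} + 672 x^{6} + 252 x^{5} - \frac{945 x^{4}}{2} - \frac{945 x^{3}}{16} + \frac{1701 x^{2}}{16} + \frac{189 x}{16} - \frac{81}{16} = f(x).

An antiderivative is F(x) = - \frac{\left(8 x^{2} - 3 x - 3\right)^{4}}{64}.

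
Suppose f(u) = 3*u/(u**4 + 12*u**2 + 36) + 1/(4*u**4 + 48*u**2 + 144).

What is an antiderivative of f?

An antiderivative is F(u) = u/(48*u**2 + 288) + sqrt(6)*atan(sqrt(6)*u/6)/288 - 72/(48*u**2 + 288).

Integrate term by term and add the pieces.
Check: d/du[u/(48*u**2 + 288) + sqrt(6)*atan(sqrt(6)*u/6)/288 - 72/(48*u**2 + 288)] = (12*u + 1)/(4*u**4 + 48*u**2 + 144), which equals f(u).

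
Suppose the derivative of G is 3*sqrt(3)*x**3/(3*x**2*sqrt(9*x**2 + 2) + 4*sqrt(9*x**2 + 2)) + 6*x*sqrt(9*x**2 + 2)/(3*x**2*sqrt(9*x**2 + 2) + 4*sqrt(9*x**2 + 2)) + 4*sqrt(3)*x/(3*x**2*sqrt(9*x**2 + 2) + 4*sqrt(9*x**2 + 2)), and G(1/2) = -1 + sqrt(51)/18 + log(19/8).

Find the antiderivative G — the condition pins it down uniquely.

G(x) = sqrt(3)*(sqrt(9*x**2 + 2) + 3*sqrt(3)*log(3*x**2/2 + 2) - 3*sqrt(3))/9

Integrate term by term and add the pieces.
A general antiderivative is sqrt(3*x**2 + 2/3)/3 + log(3*x**2/2 + 2) + C.
The condition gives C = -1 + sqrt(51)/18 + log(19/8) - (sqrt(51)/18 + log(19/8)) = -1.
So G(x) = sqrt(3)*(sqrt(9*x**2 + 2) + 3*sqrt(3)*log(3*x**2/2 + 2) - 3*sqrt(3))/9.
Check: d/dx[sqrt(3)*(sqrt(9*x**2 + 2) + 3*sqrt(3)*log(3*x**2/2 + 2) - 3*sqrt(3))/9] = (3*sqrt(3)*x**3 + 6*x*sqrt(9*x**2 + 2) + 4*sqrt(3)*x)/(3*x**2*sqrt(9*x**2 + 2) + 4*sqrt(9*x**2 + 2)), which equals G'(x).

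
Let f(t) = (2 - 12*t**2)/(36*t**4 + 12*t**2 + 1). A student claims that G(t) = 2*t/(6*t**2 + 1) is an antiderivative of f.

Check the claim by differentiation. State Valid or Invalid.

Valid: G'(t) = f(t).

d/dt[G] = (2 - 12*t**2)/(36*t**4 + 12*t**2 + 1)
This equals f(t) exactly, so the claim holds.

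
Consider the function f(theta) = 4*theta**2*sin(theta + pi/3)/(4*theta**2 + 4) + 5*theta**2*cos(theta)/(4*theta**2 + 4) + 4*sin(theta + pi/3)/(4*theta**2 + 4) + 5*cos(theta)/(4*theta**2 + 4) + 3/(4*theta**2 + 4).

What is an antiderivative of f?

An antiderivative is F(theta) = 5*sin(theta)/4 - cos(theta + pi/3) + 3*atan(theta)/4.

Integrate term by term and add the pieces.
Check: d/dtheta[5*sin(theta)/4 - cos(theta + pi/3) + 3*atan(theta)/4] = (4*theta**2*sin(theta + pi/3) + 5*theta**2*cos(theta) + 4*sin(theta + pi/3) + 5*cos(theta) + 3)/(4*theta**2 + 4), which equals f(theta).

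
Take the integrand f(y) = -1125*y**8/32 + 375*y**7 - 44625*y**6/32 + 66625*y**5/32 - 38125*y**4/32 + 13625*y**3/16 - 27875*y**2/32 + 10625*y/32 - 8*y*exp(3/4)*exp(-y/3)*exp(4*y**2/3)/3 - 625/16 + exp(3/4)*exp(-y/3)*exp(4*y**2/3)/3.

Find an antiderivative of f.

Integrate term by term and add the pieces.
Check: d/dy[(5/3 - 2*y**3)*(5*y**2/4 - 5*y + 5/4)**3 - exp(4*y**2/3 - y/3 + 3/4)] = -1125*y**8/32 + 375*y**7 - 44625*y**6/32 + 66625*y**5/32 - 38125*y**4/32 + 13625*y**3/16 - 27875*y**2/32 + 10625*y/32 - 8*y*exp(3/4)*exp(-y/3)*exp(4*y**2/3)/3 - 625/16 + exp(3/4)*exp(-y/3)*exp(4*y**2/3)/3 = f(y).

An antiderivative is F(y) = (5/3 - 2*y**3)*(5*y**2/4 - 5*y + 5/4)**3 - exp(4*y**2/3 - y/3 + 3/4).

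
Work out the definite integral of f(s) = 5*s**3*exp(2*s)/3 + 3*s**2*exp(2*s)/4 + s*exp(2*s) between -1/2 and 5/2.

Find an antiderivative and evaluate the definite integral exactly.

Recognize the product-rule pattern: f = u'v + uv' with u = 5*s**3/6 - 7*s**2/8 + 11*s/8 - 11/16, v = exp(2*s), so integration by parts undoes it.
F(s) = (40*s**3 - 42*s**2 + 66*s - 33)*exp(2*s)/48 is an antiderivative of f.
Check: d/ds[(40*s**3 - 42*s**2 + 66*s - 33)*exp(2*s)/48] = 5*s**3*exp(2*s)/3 + 3*s**2*exp(2*s)/4 + s*exp(2*s) = f(s).
F(5/2) = 989*exp(5)/96; F(-1/2) = -163*exp(-1)/96.
Integral = F(5/2) - F(-1/2) = 163*exp(-1)/96 + 989*exp(5)/96.

Antiderivative: F(s) = (40*s**3 - 42*s**2 + 66*s - 33)*exp(2*s)/48; value = 163*exp(-1)/96 + 989*exp(5)/96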